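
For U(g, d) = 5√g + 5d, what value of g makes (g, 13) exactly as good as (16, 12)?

g = 9

U(16, 12) = 80.
Set U(g, 13) = 80 and solve.
With d = 13: 5√g = 80 − 5·13 = 15, so √g = 3 and g = 9.
Check: U(9, 13) = 80.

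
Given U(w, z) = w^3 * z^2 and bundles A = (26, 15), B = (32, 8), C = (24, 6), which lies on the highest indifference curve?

Bundle A

Evaluate utility at each bundle:
U(A) = 3954600.
U(B) = 2097152.
U(C) = 497664.
Highest utility is A, so A ≻ B ≻ C.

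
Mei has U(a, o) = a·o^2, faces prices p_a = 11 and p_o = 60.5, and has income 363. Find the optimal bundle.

a* = 11, o* = 4

MU_a = o^2 and MU_o = 2·a·o.
MRS = MU_a/MU_o = (1/2)·o/a.
Tangency: set MRS = p_a/p_o = 11/60.5 = 2/11.
So (1/2)·o/a = 2/11, i.e. o = (4/11)·a.
Substitute into the budget 11·a + 60.5·o = 363: 33·a = 363, so a* = 11.
Then o* = (4/11)·11 = 4.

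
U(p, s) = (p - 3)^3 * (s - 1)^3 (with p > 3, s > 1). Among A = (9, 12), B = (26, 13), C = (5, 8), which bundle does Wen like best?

Bundle B

Evaluate utility at each bundle:
U(A) = 287496.
U(B) = 21024576.
U(C) = 2744.
Highest utility is B, so B ≻ A ≻ C.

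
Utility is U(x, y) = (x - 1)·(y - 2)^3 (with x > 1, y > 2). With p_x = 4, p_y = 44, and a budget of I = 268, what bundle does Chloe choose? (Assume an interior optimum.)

x* = 12, y* = 5

MU_x = (y−2)^3, MU_y = 3·(x−1)·(y−2)^2.
MRS = (1/3)·(y−2)/(x−1).
Tangency: set MRS = p_x/p_y = 4/44 = 1/11.
So (1/3)·(y − 2)/(x − 1) = 1/11, i.e. (y − 2) = (3/11)·(x − 1).
Rewrite the budget in excess-of-subsistence terms: 4·(x − 1) + 44·(y − 2) = 268 − 4·1 − 44·2 = 176.
Substituting, 16·(x − 1) = 176, so x − 1 = 11 and x* = 12.
Then y − 2 = (3/11)·11 = 3, so y* = 5.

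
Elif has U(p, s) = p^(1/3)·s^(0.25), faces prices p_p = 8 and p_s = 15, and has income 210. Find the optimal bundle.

MU_p = 1/3·p^(-2/3)·s^(0.25) and MU_s = 0.25·p^(1/3)·s^(-0.75).
MRS = MU_p/MU_s = (4/3)·s/p.
Tangency: set MRS = p_p/p_s = 8/15.
So (4/3)·s/p = 8/15, i.e. s = 0.4·p.
Substitute into the budget 8·p + 15·s = 210: 14·p = 210, so p* = 15.
Then s* = 0.4·15 = 6.

p* = 15, s* = 6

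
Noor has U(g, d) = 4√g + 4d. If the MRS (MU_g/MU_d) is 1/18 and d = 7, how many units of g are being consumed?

MU_g = 4/(2√g), MU_d = 4.
MRS = 4/(2√g) ÷ 4.
MRS depends only on g: 0.5/√g = 1/18 ⇒ √g = 0.5/(1/18) = 9 ⇒ g = 81.

g = 81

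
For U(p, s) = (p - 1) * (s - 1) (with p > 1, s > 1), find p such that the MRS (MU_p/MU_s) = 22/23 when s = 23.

p = 24

MU_p = (s−1), MU_s = (p−1).
MRS = (s−1)/(p−1).
Substitute s = 23: MRS = 22/(p − 1). Setting this equal to 22/23 gives p − 1 = 22/(22/23) = 23, so p = 24.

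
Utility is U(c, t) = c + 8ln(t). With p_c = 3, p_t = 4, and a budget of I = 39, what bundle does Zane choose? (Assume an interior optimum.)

MU_c = 1, MU_t = 8/t.
MRS = 1 ÷ (8/t).
Tangency: set MRS = p_c/p_t = 3/4 = 0.75.
MRS depends only on t: 0.125·t = 0.75 ⇒ t* = 0.75/0.125 = 6.
From the budget, 3·c = 39 − 4·6 = 15, so c* = 5.

c* = 5, t* = 6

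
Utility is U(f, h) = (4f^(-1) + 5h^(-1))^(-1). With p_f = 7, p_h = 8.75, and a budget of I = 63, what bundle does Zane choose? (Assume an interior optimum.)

f* = 4, h* = 4

For CES with ρ = -1, MRS = (4/5)·(h/f)^2.
Tangency: set MRS = p_f/p_h = 7/8.75 = 0.8.
So (h/f)^2 = 1; taking the square root, h/f = 1, i.e. h = f.
Substitute into the budget 7·f + 8.75·h = 63: 15.75·f = 63, so f* = 4 and h* = 4.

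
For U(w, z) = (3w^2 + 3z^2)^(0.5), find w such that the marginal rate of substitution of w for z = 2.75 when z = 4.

w = 11

For CES with ρ = 2, MRS = (z/w)^(-1).
Setting (4/w)^(-1) = 2.75 gives 4/w = 4/11 and w = 11.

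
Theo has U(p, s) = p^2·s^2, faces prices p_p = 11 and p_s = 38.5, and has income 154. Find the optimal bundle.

p* = 7, s* = 2

MU_p = 2·p·s^2 and MU_s = 2·p^2·s.
MRS = MU_p/MU_s = s/p.
Tangency: set MRS = p_p/p_s = 11/38.5 = 2/7.
So s/p = 2/7, i.e. s = (2/7)·p.
Substitute into the budget 11·p + 38.5·s = 154: 22·p = 154, so p* = 7.
Then s* = (2/7)·7 = 2.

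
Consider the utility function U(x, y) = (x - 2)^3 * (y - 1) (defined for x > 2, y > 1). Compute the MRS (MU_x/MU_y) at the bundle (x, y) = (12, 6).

MU_x = 3·(x−2)^2·(y−1), MU_y = (x−2)^3.
MRS = (3/1)·(y−1)/(x−2).
At (12, 6): MRS = 1.5.
That is, one extra unit of x is worth 1.5 units of y at the margin.

MRS = 1.5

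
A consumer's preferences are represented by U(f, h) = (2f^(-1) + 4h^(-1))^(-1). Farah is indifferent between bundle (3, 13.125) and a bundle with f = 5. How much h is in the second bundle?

U depends on (f, h) only through S = 2f^(-1) + 4h^(-1), so equal utility means equal S. At (3, 13.125): S = 34/35.
With f = 5: 2·5^(-1) = 0.4, so 4h^(-1) = 34/35 − 0.4 = 4/7, i.e. h^(-1) = 1/7.
Hence h = 1/(1/7) = 7.
Check: U(5, 7) = 1.0294.

h = 7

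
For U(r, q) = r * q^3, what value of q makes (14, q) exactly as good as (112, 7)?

U(112, 7) = 38416.
Set U(14, q) = 38416 and solve.
With r = 14: q^3 = 38416/14 = 2744; taking the cube root, q = 14.
Check: U(14, 14) = 38416.

q = 14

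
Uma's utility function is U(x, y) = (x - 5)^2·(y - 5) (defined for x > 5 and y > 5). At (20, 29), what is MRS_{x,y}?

MU_x = 2·(x−5)·(y−5), MU_y = (x−5)^2.
MRS = (2/1)·(y−5)/(x−5).
At (20, 29): MRS = 3.2.
The indifference curve has slope −3.2 at this bundle.

MRS = 3.2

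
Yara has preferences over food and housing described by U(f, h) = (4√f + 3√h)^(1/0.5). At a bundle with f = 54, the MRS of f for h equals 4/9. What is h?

h = 6

For CES with ρ = 0.5, MRS = (4/3)·√(h/f).
Setting (4/3)·√(h/54) = 4/9 gives √(h/54) = 1/3, so h/54 = 1/9 and h = 6.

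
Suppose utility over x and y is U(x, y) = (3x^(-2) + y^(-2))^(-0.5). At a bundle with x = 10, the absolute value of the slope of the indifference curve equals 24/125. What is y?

y = 4

For CES with ρ = -2, MRS = (3/1)·(y/x)^3.
Setting (3/1)·(y/10)^3 = 24/125 gives (y/10)^3 = 8/125, so y/10 = 0.4 and y = 4.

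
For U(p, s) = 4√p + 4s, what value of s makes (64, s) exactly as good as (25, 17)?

U(25, 17) = 88.
Set U(64, s) = 88 and solve.
With p = 64: √64 = 8, so 4s = 88 − 4·8 = 56 and s = 14.
Check: U(64, 14) = 88.

s = 14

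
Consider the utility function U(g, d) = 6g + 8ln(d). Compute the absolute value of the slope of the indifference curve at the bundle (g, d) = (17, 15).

MRS = 11.25

MU_g = 6, MU_d = 8/d.
MRS = 6 ÷ (8/d).
At (17, 15): MRS = 11.25.
So at (17, 15) the consumer would give up 11.25 units of d for one more unit of g.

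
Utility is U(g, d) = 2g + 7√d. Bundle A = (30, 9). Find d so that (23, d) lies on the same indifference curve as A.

U(30, 9) = 81.
Set U(23, d) = 81 and solve.
With g = 23: 7√d = 81 − 2·23 = 35, so √d = 5 and d = 25.
Check: U(23, 25) = 81.

d = 25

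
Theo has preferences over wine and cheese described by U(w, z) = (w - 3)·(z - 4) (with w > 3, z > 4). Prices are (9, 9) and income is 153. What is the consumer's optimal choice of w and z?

w* = 8, z* = 9

MU_w = (z−4), MU_z = (w−3).
MRS = (z−4)/(w−3).
Tangency: set MRS = p_w/p_z = 9/9 = 1.
So (z − 4)/(w − 3) = 1, i.e. (z − 4) = (w − 3).
Rewrite the budget in excess-of-subsistence terms: 9·(w − 3) + 9·(z − 4) = 153 − 9·3 − 9·4 = 90.
Substituting, 18·(w − 3) = 90, so w − 3 = 5 and w* = 8.
Then z − 4 = 5, so z* = 9.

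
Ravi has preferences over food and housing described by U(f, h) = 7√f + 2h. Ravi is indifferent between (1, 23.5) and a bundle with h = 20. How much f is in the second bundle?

f = 4

U(1, 23.5) = 54.
Set U(f, 20) = 54 and solve.
With h = 20: 7√f = 54 − 2·20 = 14, so √f = 2 and f = 4.
Check: U(4, 20) = 54.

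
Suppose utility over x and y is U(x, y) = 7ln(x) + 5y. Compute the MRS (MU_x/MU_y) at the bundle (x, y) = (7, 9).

MU_x = 7/x, MU_y = 5.
MRS = 7/x ÷ 5.
At (7, 9): MRS = 0.2.
So at (7, 9) the consumer would give up 0.2 units of y for one more unit of x.

MRS = 0.2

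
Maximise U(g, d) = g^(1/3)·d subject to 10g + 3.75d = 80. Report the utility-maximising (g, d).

MU_g = 1/3·g^(-2/3)·d and MU_d = g^(1/3).
MRS = MU_g/MU_d = (1/3)·d/g.
Tangency: set MRS = p_g/p_d = 10/3.75 = 8/3.
So (1/3)·d/g = 8/3, i.e. d = 8·g.
Substitute into the budget 10·g + 3.75·d = 80: 40·g = 80, so g* = 2.
Then d* = 8·2 = 16.

g* = 2, d* = 16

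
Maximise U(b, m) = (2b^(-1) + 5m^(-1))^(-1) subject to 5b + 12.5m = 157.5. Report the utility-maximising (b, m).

b* = 9, m* = 9

For CES with ρ = -1, MRS = (2/5)·(m/b)^2.
Tangency: set MRS = p_b/p_m = 5/12.5 = 0.4.
So (m/b)^2 = 1; taking the square root, m/b = 1, i.e. m = b.
Substitute into the budget 5·b + 12.5·m = 157.5: 17.5·b = 157.5, so b* = 9 and m* = 9.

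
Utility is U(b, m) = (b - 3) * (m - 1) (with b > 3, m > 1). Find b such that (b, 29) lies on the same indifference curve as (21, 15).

b = 12

U(21, 15) = 252.
Set U(b, 29) = 252 and solve.
With m = 29: (29 − 1) = 28, so (b − 3) = 252/28 = 9.
So b = 3 + 9 = 12.
Check: U(12, 29) = 252.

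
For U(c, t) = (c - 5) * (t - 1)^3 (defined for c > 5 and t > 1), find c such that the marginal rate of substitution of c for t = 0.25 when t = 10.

c = 17

MU_c = (t−1)^3, MU_t = 3·(c−5)·(t−1)^2.
MRS = (1/3)·(t−1)/(c−5).
Substitute t = 10: MRS = 3/(c − 5). Setting this equal to 0.25 gives c − 5 = 3/0.25 = 12, so c = 17.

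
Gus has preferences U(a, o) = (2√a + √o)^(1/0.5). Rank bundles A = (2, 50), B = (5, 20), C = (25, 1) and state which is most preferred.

Bundle C

Evaluate utility at each bundle:
U(A) = 98.000.
U(B) = 80.000.
U(C) = 121.000.
Highest utility is C, so C ≻ A ≻ B.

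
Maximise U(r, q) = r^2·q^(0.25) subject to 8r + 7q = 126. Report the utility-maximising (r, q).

r* = 14, q* = 2

MU_r = 2·r·q^(0.25) and MU_q = 0.25·r^2·q^(-0.75).
MRS = MU_r/MU_q = (8)·q/r.
Tangency: set MRS = p_r/p_q = 8/7.
So (8)·q/r = 8/7, i.e. q = (1/7)·r.
Substitute into the budget 8·r + 7·q = 126: 9·r = 126, so r* = 14.
Then q* = (1/7)·14 = 2.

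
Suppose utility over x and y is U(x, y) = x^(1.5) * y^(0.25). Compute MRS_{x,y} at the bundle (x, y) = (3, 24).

MRS = 48

MU_x = 1.5·√x·y^(0.25) and MU_y = 0.25·x^(1.5)·y^(-0.75).
MRS = MU_x/MU_y = (6)·y/x.
At (3, 24): MRS = 48.
The indifference curve has slope −48 at this bundle.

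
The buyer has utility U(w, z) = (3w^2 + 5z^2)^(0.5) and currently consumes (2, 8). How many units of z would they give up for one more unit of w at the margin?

MRS = 0.15

For CES with ρ = 2, MRS = (3/5)·(z/w)^(-1).
At (2, 8): MRS = 0.15.
The indifference curve has slope −0.15 at this bundle.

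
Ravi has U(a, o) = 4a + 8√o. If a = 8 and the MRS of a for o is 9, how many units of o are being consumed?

MU_a = 4, MU_o = 8/(2√o).
MRS = 4 ÷ (8/(2√o)).
MRS depends only on o: √o = 9 ⇒ √o = 9 ⇒ o = 81.

o = 81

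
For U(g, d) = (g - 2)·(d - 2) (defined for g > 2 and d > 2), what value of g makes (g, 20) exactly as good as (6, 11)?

g = 4

U(6, 11) = 36.
Set U(g, 20) = 36 and solve.
With d = 20: (20 − 2) = 18, so (g − 2) = 36/18 = 2.
So g = 2 + 2 = 4.
Check: U(4, 20) = 36.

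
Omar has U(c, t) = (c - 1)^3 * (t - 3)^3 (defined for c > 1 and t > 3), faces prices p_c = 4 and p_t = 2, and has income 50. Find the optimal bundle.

c* = 6, t* = 13

MU_c = 3·(c−1)^2·(t−3)^3, MU_t = 3·(c−1)^3·(t−3)^2.
MRS = (t−3)/(c−1).
Tangency: set MRS = p_c/p_t = 4/2 = 2.
So (t − 3)/(c − 1) = 2, i.e. (t − 3) = 2·(c − 1).
Rewrite the budget in excess-of-subsistence terms: 4·(c − 1) + 2·(t − 3) = 50 − 4·1 − 2·3 = 40.
Substituting, 8·(c − 1) = 40, so c − 1 = 5 and c* = 6.
Then t − 3 = 2·5 = 10, so t* = 13.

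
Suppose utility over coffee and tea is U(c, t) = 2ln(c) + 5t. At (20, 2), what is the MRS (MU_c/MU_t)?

MU_c = 2/c, MU_t = 5.
MRS = 2/c ÷ 5.
At (20, 2): MRS = 1/50.
The indifference curve has slope −1/50 at this bundle.

MRS = 1/50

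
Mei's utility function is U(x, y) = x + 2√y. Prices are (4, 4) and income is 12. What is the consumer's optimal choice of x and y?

MU_x = 1, MU_y = 2/(2√y).
MRS = 1 ÷ (2/(2√y)).
Tangency: set MRS = p_x/p_y = 4/4 = 1.
MRS depends only on y: √y = 1 ⇒ √y = 1 ⇒ y* = 1.
From the budget, 4·x = 12 − 4·1 = 8, so x* = 2.

x* = 2, y* = 1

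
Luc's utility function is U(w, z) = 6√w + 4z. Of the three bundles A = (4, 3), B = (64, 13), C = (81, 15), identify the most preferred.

Bundle C

Evaluate utility at each bundle:
U(A) = 24.000.
U(B) = 100.000.
U(C) = 114.000.
Highest utility is C, so C ≻ B ≻ A.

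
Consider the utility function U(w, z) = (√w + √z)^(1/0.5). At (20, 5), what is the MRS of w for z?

MRS = 0.5

For CES with ρ = 0.5, MRS = √(z/w).
At (20, 5): MRS = 0.5.
So at (20, 5) the consumer would give up 0.5 units of z for one more unit of w.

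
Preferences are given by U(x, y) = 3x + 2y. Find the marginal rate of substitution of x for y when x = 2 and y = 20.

MRS = 1.5

MU_x = 3, MU_y = 2, so MRS = 3/2 = 1.5 at every bundle.
At (2, 20): MRS = 1.5.
So at (2, 20) the consumer would give up 1.5 units of y for one more unit of x.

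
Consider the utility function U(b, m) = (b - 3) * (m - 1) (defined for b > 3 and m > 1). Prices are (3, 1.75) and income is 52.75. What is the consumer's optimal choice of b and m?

MU_b = (m−1), MU_m = (b−3).
MRS = (m−1)/(b−3).
Tangency: set MRS = p_b/p_m = 3/1.75 = 12/7.
So (m − 1)/(b − 3) = 12/7, i.e. (m − 1) = (12/7)·(b − 3).
Rewrite the budget in excess-of-subsistence terms: 3·(b − 3) + 1.75·(m − 1) = 52.75 − 3·3 − 1.75·1 = 42.
Substituting, 6·(b − 3) = 42, so b − 3 = 7 and b* = 10.
Then m − 1 = (12/7)·7 = 12, so m* = 13.

b* = 10, m* = 13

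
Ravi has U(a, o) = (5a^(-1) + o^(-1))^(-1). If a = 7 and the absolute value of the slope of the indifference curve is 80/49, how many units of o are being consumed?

o = 4

For CES with ρ = -1, MRS = (5/1)·(o/a)^2.
Setting (5/1)·(o/7)^2 = 80/49 gives (o/7)^2 = 16/49, so o/7 = 4/7 and o = 4.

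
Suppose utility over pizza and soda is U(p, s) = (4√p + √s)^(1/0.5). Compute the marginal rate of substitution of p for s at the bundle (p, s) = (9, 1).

For CES with ρ = 0.5, MRS = (4/1)·√(s/p).
At (9, 1): MRS = 4/3.
That is, one extra unit of p is worth 4/3 units of s at the margin.

MRS = 4/3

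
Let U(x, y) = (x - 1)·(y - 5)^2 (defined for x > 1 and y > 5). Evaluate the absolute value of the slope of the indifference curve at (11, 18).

MRS = 0.65

MU_x = (y−5)^2, MU_y = 2·(x−1)·(y−5).
MRS = (1/2)·(y−5)/(x−1).
At (11, 18): MRS = 0.65.
So at (11, 18) the consumer would give up 0.65 units of y for one more unit of x.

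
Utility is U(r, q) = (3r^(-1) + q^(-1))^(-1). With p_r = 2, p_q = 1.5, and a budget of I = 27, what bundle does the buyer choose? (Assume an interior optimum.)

For CES with ρ = -1, MRS = (3/1)·(q/r)^2.
Tangency: set MRS = p_r/p_q = 2/1.5 = 4/3.
So (q/r)^2 = 4/9; taking the square root, q/r = 2/3, i.e. q = (2/3)·r.
Substitute into the budget 2·r + 1.5·q = 27: 3·r = 27, so r* = 9 and q* = (2/3)·9 = 6.

r* = 9, q* = 6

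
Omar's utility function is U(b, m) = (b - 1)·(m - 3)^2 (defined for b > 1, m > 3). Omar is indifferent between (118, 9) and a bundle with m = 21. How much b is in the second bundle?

b = 14

U(118, 9) = 4212.
Set U(b, 21) = 4212 and solve.
With m = 21: (21 − 3)^2 = 324, so (b − 1) = 4212/324 = 13.
So b = 1 + 13 = 14.
Check: U(14, 21) = 4212.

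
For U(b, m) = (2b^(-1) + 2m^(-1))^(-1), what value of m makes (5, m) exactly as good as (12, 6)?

U depends on (b, m) only through S = 2b^(-1) + 2m^(-1), so equal utility means equal S. At (12, 6): S = 0.5.
With b = 5: 2·5^(-1) = 0.4, so 2m^(-1) = 0.5 − 0.4 = 0.1, i.e. m^(-1) = 0.05.
Hence m = 1/0.05 = 20.
Check: U(5, 20) = 2.

m = 20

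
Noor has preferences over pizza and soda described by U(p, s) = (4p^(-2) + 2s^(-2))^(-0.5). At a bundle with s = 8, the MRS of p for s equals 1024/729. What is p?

For CES with ρ = -2, MRS = (4/2)·(s/p)^3.
Setting (4/2)·(8/p)^3 = 1024/729 gives (8/p)^3 = 512/729, so 8/p = 8/9 and p = 9.

p = 9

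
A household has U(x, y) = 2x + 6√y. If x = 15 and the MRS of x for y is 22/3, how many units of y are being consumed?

y = 121

MU_x = 2, MU_y = 6/(2√y).
MRS = 2 ÷ (6/(2√y)).
MRS depends only on y: (2/3)·√y = 22/3 ⇒ √y = (22/3)/(2/3) = 11 ⇒ y = 121.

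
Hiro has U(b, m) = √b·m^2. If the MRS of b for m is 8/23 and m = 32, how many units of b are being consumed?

MU_b = 0.5·b^(-0.5)·m^2 and MU_m = 2·√b·m.
MRS = MU_b/MU_m = (0.25)·m/b.
Substitute m = 32: MRS = 8/b. Setting 8/b = 8/23 gives b = 8/(8/23) = 23.

b = 23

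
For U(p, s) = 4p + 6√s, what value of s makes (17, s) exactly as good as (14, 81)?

s = 49

U(14, 81) = 110.
Set U(17, s) = 110 and solve.
With p = 17: 6√s = 110 − 4·17 = 42, so √s = 7 and s = 49.
Check: U(17, 49) = 110.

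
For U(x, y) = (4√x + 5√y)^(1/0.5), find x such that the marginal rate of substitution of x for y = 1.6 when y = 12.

For CES with ρ = 0.5, MRS = (4/5)·√(y/x).
Setting (4/5)·√(12/x) = 1.6 gives √(12/x) = 2, so 12/x = 4 and x = 3.

x = 3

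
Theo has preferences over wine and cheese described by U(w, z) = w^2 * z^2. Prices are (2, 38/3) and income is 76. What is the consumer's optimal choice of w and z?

w* = 19, z* = 3

MU_w = 2·w·z^2 and MU_z = 2·w^2·z.
MRS = MU_w/MU_z = z/w.
Tangency: set MRS = p_w/p_z = 2/(38/3) = 3/19.
So z/w = 3/19, i.e. z = (3/19)·w.
Substitute into the budget 2·w + (38/3)·z = 76: 4·w = 76, so w* = 19.
Then z* = (3/19)·19 = 3.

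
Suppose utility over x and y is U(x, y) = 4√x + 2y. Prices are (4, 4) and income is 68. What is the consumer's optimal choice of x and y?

x* = 1, y* = 16

MU_x = 4/(2√x), MU_y = 2.
MRS = 4/(2√x) ÷ 2.
Tangency: set MRS = p_x/p_y = 4/4 = 1.
MRS depends only on x: 1/√x = 1 ⇒ √x = 1/1 = 1 ⇒ x* = 1.
From the budget, 4·y = 68 − 4·1 = 64, so y* = 16.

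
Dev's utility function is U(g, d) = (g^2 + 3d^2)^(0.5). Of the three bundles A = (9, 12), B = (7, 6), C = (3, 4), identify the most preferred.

Bundle A

Evaluate utility at each bundle:
U(A) = 22.650.
U(B) = 12.530.
U(C) = 7.550.
Highest utility is A, so A ≻ B ≻ C.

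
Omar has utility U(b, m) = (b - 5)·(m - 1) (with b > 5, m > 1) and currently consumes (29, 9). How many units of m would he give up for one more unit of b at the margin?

MRS = 1/3

MU_b = (m−1), MU_m = (b−5).
MRS = (m−1)/(b−5).
At (29, 9): MRS = 1/3.
The indifference curve has slope −1/3 at this bundle.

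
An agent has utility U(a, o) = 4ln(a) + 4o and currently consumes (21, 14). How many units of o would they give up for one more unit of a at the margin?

MU_a = 4/a, MU_o = 4.
MRS = 4/a ÷ 4.
At (21, 14): MRS = 1/21.
So at (21, 14) the consumer would give up 1/21 units of o for one more unit of a.

MRS = 1/21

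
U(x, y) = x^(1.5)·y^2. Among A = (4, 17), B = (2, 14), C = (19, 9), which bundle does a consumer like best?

Evaluate utility at each bundle:
U(A) = 2312.000.
U(B) = 554.372.
U(C) = 6708.345.
Highest utility is C, so C ≻ A ≻ B.

Bundle C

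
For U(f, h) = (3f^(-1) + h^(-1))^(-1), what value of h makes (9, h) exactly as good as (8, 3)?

U depends on (f, h) only through S = 3f^(-1) + h^(-1), so equal utility means equal S. At (8, 3): S = 17/24.
With f = 9: 3·9^(-1) = 1/3, so h^(-1) = 17/24 − 1/3 = 0.375.
Hence h = 1/0.375 = 8/3.
Check: U(9, 8/3) = 1.4118.

h = 8/3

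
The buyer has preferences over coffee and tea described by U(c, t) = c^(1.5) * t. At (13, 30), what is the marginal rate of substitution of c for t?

MRS = 45/13

MU_c = 1.5·√c·t and MU_t = c^(1.5).
MRS = MU_c/MU_t = (1.5)·t/c.
At (13, 30): MRS = 45/13.
That is, one extra unit of c is worth 45/13 units of t at the margin.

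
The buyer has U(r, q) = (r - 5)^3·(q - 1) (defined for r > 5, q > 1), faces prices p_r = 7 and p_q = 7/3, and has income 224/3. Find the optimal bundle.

r* = 9, q* = 5

MU_r = 3·(r−5)^2·(q−1), MU_q = (r−5)^3.
MRS = (3/1)·(q−1)/(r−5).
Tangency: set MRS = p_r/p_q = 7/(7/3) = 3.
So (3/1)·(q − 1)/(r − 5) = 3, i.e. (q − 1) = (r − 5).
Rewrite the budget in excess-of-subsistence terms: 7·(r − 5) + (7/3)·(q − 1) = 224/3 − 7·5 − (7/3)·1 = 112/3.
Substituting, (28/3)·(r − 5) = 112/3, so r − 5 = 4 and r* = 9.
Then q − 1 = 4, so q* = 5.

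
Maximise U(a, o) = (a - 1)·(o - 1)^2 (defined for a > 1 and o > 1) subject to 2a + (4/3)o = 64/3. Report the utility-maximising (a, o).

MU_a = (o−1)^2, MU_o = 2·(a−1)·(o−1).
MRS = (1/2)·(o−1)/(a−1).
Tangency: set MRS = p_a/p_o = 2/(4/3) = 1.5.
So (1/2)·(o − 1)/(a − 1) = 1.5, i.e. (o − 1) = 3·(a − 1).
Rewrite the budget in excess-of-subsistence terms: 2·(a − 1) + (4/3)·(o − 1) = 64/3 − 2·1 − (4/3)·1 = 18.
Substituting, 6·(a − 1) = 18, so a − 1 = 3 and a* = 4.
Then o − 1 = 3·3 = 9, so o* = 10.

a* = 4, o* = 10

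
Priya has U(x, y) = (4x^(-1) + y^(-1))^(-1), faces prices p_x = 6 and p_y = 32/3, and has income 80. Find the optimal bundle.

For CES with ρ = -1, MRS = (4/1)·(y/x)^2.
Tangency: set MRS = p_x/p_y = 6/(32/3) = 9/16.
So (y/x)^2 = 9/64; taking the square root, y/x = 0.375, i.e. y = 0.375·x.
Substitute into the budget 6·x + (32/3)·y = 80: 10·x = 80, so x* = 8 and y* = 0.375·8 = 3.

x* = 8, y* = 3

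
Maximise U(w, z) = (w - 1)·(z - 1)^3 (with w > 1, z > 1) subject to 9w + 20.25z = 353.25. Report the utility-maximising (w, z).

w* = 10, z* = 13

MU_w = (z−1)^3, MU_z = 3·(w−1)·(z−1)^2.
MRS = (1/3)·(z−1)/(w−1).
Tangency: set MRS = p_w/p_z = 9/20.25 = 4/9.
So (1/3)·(z − 1)/(w − 1) = 4/9, i.e. (z − 1) = (4/3)·(w − 1).
Rewrite the budget in excess-of-subsistence terms: 9·(w − 1) + 20.25·(z − 1) = 353.25 − 9·1 − 20.25·1 = 324.
Substituting, 36·(w − 1) = 324, so w − 1 = 9 and w* = 10.
Then z − 1 = (4/3)·9 = 12, so z* = 13.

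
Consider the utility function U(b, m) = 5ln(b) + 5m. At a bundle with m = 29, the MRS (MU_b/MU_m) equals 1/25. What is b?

b = 25

MU_b = 5/b, MU_m = 5.
MRS = 5/b ÷ 5.
MRS depends only on b: 1/b = 1/25 ⇒ b = 1/(1/25) = 25.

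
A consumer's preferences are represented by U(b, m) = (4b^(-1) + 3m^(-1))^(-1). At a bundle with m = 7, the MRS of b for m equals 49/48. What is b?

b = 8

For CES with ρ = -1, MRS = (4/3)·(m/b)^2.
Setting (4/3)·(7/b)^2 = 49/48 gives (7/b)^2 = 49/64, so 7/b = 0.875 and b = 8.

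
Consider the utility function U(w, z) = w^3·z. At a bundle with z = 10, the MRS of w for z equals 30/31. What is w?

MU_w = 3·w^2·z and MU_z = w^3.
MRS = MU_w/MU_z = (3/1)·z/w.
Substitute z = 10: MRS = 30/w. Setting 30/w = 30/31 gives w = 30/(30/31) = 31.

w = 31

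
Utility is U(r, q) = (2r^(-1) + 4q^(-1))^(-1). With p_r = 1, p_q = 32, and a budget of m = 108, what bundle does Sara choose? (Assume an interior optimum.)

For CES with ρ = -1, MRS = (2/4)·(q/r)^2.
Tangency: set MRS = p_r/p_q = 1/32.
So (q/r)^2 = 1/16; taking the square root, q/r = 0.25, i.e. q = 0.25·r.
Substitute into the budget 1·r + 32·q = 108: 9·r = 108, so r* = 12 and q* = 0.25·12 = 3.

r* = 12, q* = 3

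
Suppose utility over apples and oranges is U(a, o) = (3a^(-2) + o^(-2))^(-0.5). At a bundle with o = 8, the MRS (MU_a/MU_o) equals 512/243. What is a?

a = 9

For CES with ρ = -2, MRS = (3/1)·(o/a)^3.
Setting (3/1)·(8/a)^3 = 512/243 gives (8/a)^3 = 512/729, so 8/a = 8/9 and a = 9.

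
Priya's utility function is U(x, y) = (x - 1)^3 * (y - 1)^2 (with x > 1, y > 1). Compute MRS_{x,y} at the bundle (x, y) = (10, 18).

MU_x = 3·(x−1)^2·(y−1)^2, MU_y = 2·(x−1)^3·(y−1).
MRS = (3/2)·(y−1)/(x−1).
At (10, 18): MRS = 17/6.
The indifference curve has slope −17/6 at this bundle.

MRS = 17/6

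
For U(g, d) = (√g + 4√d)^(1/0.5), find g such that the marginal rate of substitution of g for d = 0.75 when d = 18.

g = 2

For CES with ρ = 0.5, MRS = (1/4)·√(d/g).
Setting (1/4)·√(18/g) = 0.75 gives √(18/g) = 3, so 18/g = 9 and g = 2.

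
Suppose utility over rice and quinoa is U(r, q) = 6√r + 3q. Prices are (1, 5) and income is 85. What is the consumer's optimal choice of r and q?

r* = 25, q* = 12

MU_r = 6/(2√r), MU_q = 3.
MRS = 6/(2√r) ÷ 3.
Tangency: set MRS = p_r/p_q = 1/5 = 0.2.
MRS depends only on r: 1/√r = 0.2 ⇒ √r = 1/0.2 = 5 ⇒ r* = 25.
From the budget, 5·q = 85 − 1·25 = 60, so q* = 12.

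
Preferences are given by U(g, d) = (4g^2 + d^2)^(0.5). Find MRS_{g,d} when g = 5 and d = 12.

MRS = 5/3

For CES with ρ = 2, MRS = (4/1)·(d/g)^(-1).
At (5, 12): MRS = 5/3.
So at (5, 12) the consumer would give up 5/3 units of d for one more unit of g.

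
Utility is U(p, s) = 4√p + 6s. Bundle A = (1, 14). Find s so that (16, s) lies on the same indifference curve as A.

s = 12

U(1, 14) = 88.
Set U(16, s) = 88 and solve.
With p = 16: √16 = 4, so 6s = 88 − 4·4 = 72 and s = 12.
Check: U(16, 12) = 88.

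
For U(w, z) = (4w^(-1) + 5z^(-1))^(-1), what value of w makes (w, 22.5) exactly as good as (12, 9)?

U depends on (w, z) only through S = 4w^(-1) + 5z^(-1), so equal utility means equal S. At (12, 9): S = 8/9.
With z = 22.5: 5·22.5^(-1) = 2/9, so 4w^(-1) = 8/9 − 2/9 = 2/3, i.e. w^(-1) = 1/6.
Hence w = 1/(1/6) = 6.
Check: U(6, 22.5) = 1.125.

w = 6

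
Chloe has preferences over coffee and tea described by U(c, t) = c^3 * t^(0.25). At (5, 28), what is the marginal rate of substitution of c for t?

MU_c = 3·c^2·t^(0.25) and MU_t = 0.25·c^3·t^(-0.75).
MRS = MU_c/MU_t = (12)·t/c.
At (5, 28): MRS = 67.2.
So at (5, 28) the consumer would give up 67.2 units of t for one more unit of c.

MRS = 67.2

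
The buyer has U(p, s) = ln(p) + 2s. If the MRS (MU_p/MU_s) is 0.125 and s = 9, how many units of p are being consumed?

MU_p = 1/p, MU_s = 2.
MRS = 1/p ÷ 2.
MRS depends only on p: 0.5/p = 0.125 ⇒ p = 0.5/0.125 = 4.

p = 4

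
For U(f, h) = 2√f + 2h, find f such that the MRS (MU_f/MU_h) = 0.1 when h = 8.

MU_f = 2/(2√f), MU_h = 2.
MRS = 2/(2√f) ÷ 2.
MRS depends only on f: 0.5/√f = 0.1 ⇒ √f = 0.5/0.1 = 5 ⇒ f = 25.

f = 25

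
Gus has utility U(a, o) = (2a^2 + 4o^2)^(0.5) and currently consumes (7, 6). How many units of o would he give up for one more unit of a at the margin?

For CES with ρ = 2, MRS = (2/4)·(o/a)^(-1).
At (7, 6): MRS = 7/12.
That is, one extra unit of a is worth 7/12 units of o at the margin.

MRS = 7/12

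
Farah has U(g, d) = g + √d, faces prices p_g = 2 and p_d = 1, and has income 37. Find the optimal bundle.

MU_g = 1, MU_d = 1/(2√d).
MRS = 1 ÷ (1/(2√d)).
Tangency: set MRS = p_g/p_d = 2/1 = 2.
MRS depends only on d: 2·√d = 2 ⇒ √d = 2/2 = 1 ⇒ d* = 1.
From the budget, 2·g = 37 − 1·1 = 36, so g* = 18.

g* = 18, d* = 1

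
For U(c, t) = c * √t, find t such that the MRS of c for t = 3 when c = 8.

t = 12

MU_c = √t and MU_t = 0.5·c·t^(-0.5).
MRS = MU_c/MU_t = (2)·t/c.
Substitute c = 8: MRS = t/4. Setting t/4 = 3 gives t = 3·4 = 12.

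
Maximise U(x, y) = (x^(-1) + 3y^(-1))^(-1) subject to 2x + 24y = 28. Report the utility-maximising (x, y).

For CES with ρ = -1, MRS = (1/3)·(y/x)^2.
Tangency: set MRS = p_x/p_y = 2/24 = 1/12.
So (y/x)^2 = 0.25; taking the square root, y/x = 0.5, i.e. y = 0.5·x.
Substitute into the budget 2·x + 24·y = 28: 14·x = 28, so x* = 2 and y* = 0.5·2 = 1.

x* = 2, y* = 1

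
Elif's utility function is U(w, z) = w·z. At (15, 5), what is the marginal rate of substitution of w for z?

MU_w = z and MU_z = w.
MRS = MU_w/MU_z = z/w.
At (15, 5): MRS = 1/3.
The indifference curve has slope −1/3 at this bundle.

MRS = 1/3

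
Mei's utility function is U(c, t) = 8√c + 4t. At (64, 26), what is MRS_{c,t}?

MU_c = 8/(2√c), MU_t = 4.
MRS = 8/(2√c) ÷ 4.
At (64, 26): MRS = 0.125.
So at (64, 26) the consumer would give up 0.125 units of t for one more unit of c.

MRS = 0.125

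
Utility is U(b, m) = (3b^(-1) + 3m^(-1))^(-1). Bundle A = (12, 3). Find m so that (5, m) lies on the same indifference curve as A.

m = 60/13

U depends on (b, m) only through S = 3b^(-1) + 3m^(-1), so equal utility means equal S. At (12, 3): S = 1.25.
With b = 5: 3·5^(-1) = 0.6, so 3m^(-1) = 1.25 − 0.6 = 0.65, i.e. m^(-1) = 13/60.
Hence m = 1/(13/60) = 60/13.
Check: U(5, 60/13) = 0.8.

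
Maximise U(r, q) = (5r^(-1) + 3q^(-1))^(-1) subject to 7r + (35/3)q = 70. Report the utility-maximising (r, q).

For CES with ρ = -1, MRS = (5/3)·(q/r)^2.
Tangency: set MRS = p_r/p_q = 7/(35/3) = 0.6.
So (q/r)^2 = 9/25; taking the square root, q/r = 0.6, i.e. q = 0.6·r.
Substitute into the budget 7·r + (35/3)·q = 70: 14·r = 70, so r* = 5 and q* = 0.6·5 = 3.

r* = 5, q* = 3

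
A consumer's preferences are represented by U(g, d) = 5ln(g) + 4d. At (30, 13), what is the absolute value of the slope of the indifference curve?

MRS = 1/24

MU_g = 5/g, MU_d = 4.
MRS = 5/g ÷ 4.
At (30, 13): MRS = 1/24.
So at (30, 13) the consumer would give up 1/24 units of d for one more unit of g.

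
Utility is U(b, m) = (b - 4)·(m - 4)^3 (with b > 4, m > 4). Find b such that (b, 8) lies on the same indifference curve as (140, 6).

b = 21

U(140, 6) = 1088.
Set U(b, 8) = 1088 and solve.
With m = 8: (8 − 4)^3 = 64, so (b − 4) = 1088/64 = 17.
So b = 4 + 17 = 21.
Check: U(21, 8) = 1088.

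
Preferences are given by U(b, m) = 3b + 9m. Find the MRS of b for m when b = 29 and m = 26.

MRS = 1/3

MU_b = 3, MU_m = 9, so MRS = 3/9 = 1/3 at every bundle.
At (29, 26): MRS = 1/3.
That is, one extra unit of b is worth 1/3 units of m at the margin.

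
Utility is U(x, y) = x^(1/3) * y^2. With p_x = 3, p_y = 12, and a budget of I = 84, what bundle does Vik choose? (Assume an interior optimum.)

x* = 4, y* = 6

MU_x = 1/3·x^(-2/3)·y^2 and MU_y = 2·x^(1/3)·y.
MRS = MU_x/MU_y = (1/6)·y/x.
Tangency: set MRS = p_x/p_y = 3/12 = 0.25.
So (1/6)·y/x = 0.25, i.e. y = 1.5·x.
Substitute into the budget 3·x + 12·y = 84: 21·x = 84, so x* = 4.
Then y* = 1.5·4 = 6.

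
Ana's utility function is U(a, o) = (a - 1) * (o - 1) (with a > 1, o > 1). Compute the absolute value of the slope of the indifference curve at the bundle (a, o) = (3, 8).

MU_a = (o−1), MU_o = (a−1).
MRS = (o−1)/(a−1).
At (3, 8): MRS = 3.5.
So at (3, 8) the consumer would give up 3.5 units of o for one more unit of a.

MRS = 3.5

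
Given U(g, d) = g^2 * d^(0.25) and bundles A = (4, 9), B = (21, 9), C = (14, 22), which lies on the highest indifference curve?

Bundle B

Evaluate utility at each bundle:
U(A) = 27.713.
U(B) = 763.834.
U(C) = 424.484.
Highest utility is B, so B ≻ C ≻ A.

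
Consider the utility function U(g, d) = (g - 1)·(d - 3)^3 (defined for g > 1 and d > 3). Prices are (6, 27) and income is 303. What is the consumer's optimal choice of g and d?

g* = 10, d* = 9

MU_g = (d−3)^3, MU_d = 3·(g−1)·(d−3)^2.
MRS = (1/3)·(d−3)/(g−1).
Tangency: set MRS = p_g/p_d = 6/27 = 2/9.
So (1/3)·(d − 3)/(g − 1) = 2/9, i.e. (d − 3) = (2/3)·(g − 1).
Rewrite the budget in excess-of-subsistence terms: 6·(g − 1) + 27·(d − 3) = 303 − 6·1 − 27·3 = 216.
Substituting, 24·(g − 1) = 216, so g − 1 = 9 and g* = 10.
Then d − 3 = (2/3)·9 = 6, so d* = 9.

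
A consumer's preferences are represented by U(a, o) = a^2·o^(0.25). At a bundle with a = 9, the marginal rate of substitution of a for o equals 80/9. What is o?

o = 10

MU_a = 2·a·o^(0.25) and MU_o = 0.25·a^2·o^(-0.75).
MRS = MU_a/MU_o = (8)·o/a.
Substitute a = 9: MRS = o/1.125. Setting o/1.125 = 80/9 gives o = (80/9)·1.125 = 10.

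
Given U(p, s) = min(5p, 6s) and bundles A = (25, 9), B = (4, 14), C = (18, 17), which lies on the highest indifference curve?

Bundle C

Evaluate utility at each bundle:
U(A) = 54.
U(B) = 20.
U(C) = 90.
Highest utility is C, so C ≻ A ≻ B.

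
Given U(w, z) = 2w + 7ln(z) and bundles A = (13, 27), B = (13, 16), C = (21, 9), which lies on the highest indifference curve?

Bundle C

Evaluate utility at each bundle:
U(A) = 49.071.
U(B) = 45.408.
U(C) = 57.381.
Highest utility is C, so C ≻ A ≻ B.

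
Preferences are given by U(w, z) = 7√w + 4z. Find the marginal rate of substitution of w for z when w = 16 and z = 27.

MU_w = 7/(2√w), MU_z = 4.
MRS = 7/(2√w) ÷ 4.
At (16, 27): MRS = 7/32.
So at (16, 27) the consumer would give up 7/32 units of z for one more unit of w.

MRS = 7/32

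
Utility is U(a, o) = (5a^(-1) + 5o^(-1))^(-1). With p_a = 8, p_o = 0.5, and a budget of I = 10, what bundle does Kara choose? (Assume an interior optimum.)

For CES with ρ = -1, MRS = (o/a)^2.
Tangency: set MRS = p_a/p_o = 8/0.5 = 16.
So (o/a)^2 = 16; taking the square root, o/a = 4, i.e. o = 4·a.
Substitute into the budget 8·a + 0.5·o = 10: 10·a = 10, so a* = 1 and o* = 4·1 = 4.

a* = 1, o* = 4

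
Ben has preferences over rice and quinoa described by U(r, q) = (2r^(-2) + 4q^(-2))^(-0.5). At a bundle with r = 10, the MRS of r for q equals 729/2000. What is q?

For CES with ρ = -2, MRS = (2/4)·(q/r)^3.
Setting (2/4)·(q/10)^3 = 729/2000 gives (q/10)^3 = 729/1000, so q/10 = 0.9 and q = 9.

q = 9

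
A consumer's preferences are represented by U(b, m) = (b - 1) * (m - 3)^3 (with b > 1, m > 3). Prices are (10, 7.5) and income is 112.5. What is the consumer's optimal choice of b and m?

b* = 3, m* = 11

MU_b = (m−3)^3, MU_m = 3·(b−1)·(m−3)^2.
MRS = (1/3)·(m−3)/(b−1).
Tangency: set MRS = p_b/p_m = 10/7.5 = 4/3.
So (1/3)·(m − 3)/(b − 1) = 4/3, i.e. (m − 3) = 4·(b − 1).
Rewrite the budget in excess-of-subsistence terms: 10·(b − 1) + 7.5·(m − 3) = 112.5 − 10·1 − 7.5·3 = 80.
Substituting, 40·(b − 1) = 80, so b − 1 = 2 and b* = 3.
Then m − 3 = 4·2 = 8, so m* = 11.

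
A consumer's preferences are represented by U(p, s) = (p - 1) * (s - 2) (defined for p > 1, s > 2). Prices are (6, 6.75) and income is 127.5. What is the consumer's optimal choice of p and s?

MU_p = (s−2), MU_s = (p−1).
MRS = (s−2)/(p−1).
Tangency: set MRS = p_p/p_s = 6/6.75 = 8/9.
So (s − 2)/(p − 1) = 8/9, i.e. (s − 2) = (8/9)·(p − 1).
Rewrite the budget in excess-of-subsistence terms: 6·(p − 1) + 6.75·(s − 2) = 127.5 − 6·1 − 6.75·2 = 108.
Substituting, 12·(p − 1) = 108, so p − 1 = 9 and p* = 10.
Then s − 2 = (8/9)·9 = 8, so s* = 10.

p* = 10, s* = 10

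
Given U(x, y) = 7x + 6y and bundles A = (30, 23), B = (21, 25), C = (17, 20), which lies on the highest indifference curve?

Bundle A

Evaluate utility at each bundle:
U(A) = 348.
U(B) = 297.
U(C) = 239.
Highest utility is A, so A ≻ B ≻ C.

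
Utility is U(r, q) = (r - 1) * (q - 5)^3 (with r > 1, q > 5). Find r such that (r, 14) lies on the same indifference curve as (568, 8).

r = 22

U(568, 8) = 15309.
Set U(r, 14) = 15309 and solve.
With q = 14: (14 − 5)^3 = 729, so (r − 1) = 15309/729 = 21.
So r = 1 + 21 = 22.
Check: U(22, 14) = 15309.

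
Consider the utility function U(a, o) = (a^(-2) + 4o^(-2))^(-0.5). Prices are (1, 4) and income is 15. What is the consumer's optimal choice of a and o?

For CES with ρ = -2, MRS = (1/4)·(o/a)^3.
Tangency: set MRS = p_a/p_o = 1/4 = 0.25.
So (o/a)^3 = 1; taking the cube root, o/a = 1, i.e. o = a.
Substitute into the budget 1·a + 4·o = 15: 5·a = 15, so a* = 3 and o* = 3.

a* = 3, o* = 3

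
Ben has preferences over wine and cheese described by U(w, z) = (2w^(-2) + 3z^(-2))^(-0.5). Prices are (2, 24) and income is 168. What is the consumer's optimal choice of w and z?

For CES with ρ = -2, MRS = (2/3)·(z/w)^3.
Tangency: set MRS = p_w/p_z = 2/24 = 1/12.
So (z/w)^3 = 0.125; taking the cube root, z/w = 0.5, i.e. z = 0.5·w.
Substitute into the budget 2·w + 24·z = 168: 14·w = 168, so w* = 12 and z* = 0.5·12 = 6.

w* = 12, z* = 6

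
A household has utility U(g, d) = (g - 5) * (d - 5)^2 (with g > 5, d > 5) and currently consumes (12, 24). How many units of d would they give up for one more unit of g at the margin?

MU_g = (d−5)^2, MU_d = 2·(g−5)·(d−5).
MRS = (1/2)·(d−5)/(g−5).
At (12, 24): MRS = 19/14.
The indifference curve has slope −19/14 at this bundle.

MRS = 19/14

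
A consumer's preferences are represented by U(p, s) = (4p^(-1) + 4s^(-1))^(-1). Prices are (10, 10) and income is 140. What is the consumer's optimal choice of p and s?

p* = 7, s* = 7

For CES with ρ = -1, MRS = (s/p)^2.
Tangency: set MRS = p_p/p_s = 10/10 = 1.
So (s/p)^2 = 1; taking the square root, s/p = 1, i.e. s = p.
Substitute into the budget 10·p + 10·s = 140: 20·p = 140, so p* = 7 and s* = 7.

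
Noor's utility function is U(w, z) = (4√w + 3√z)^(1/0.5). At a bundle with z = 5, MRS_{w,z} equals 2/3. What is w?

w = 20

For CES with ρ = 0.5, MRS = (4/3)·√(z/w).
Setting (4/3)·√(5/w) = 2/3 gives √(5/w) = 0.5, so 5/w = 0.25 and w = 20.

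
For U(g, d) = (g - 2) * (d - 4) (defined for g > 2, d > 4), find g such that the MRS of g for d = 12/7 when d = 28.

MU_g = (d−4), MU_d = (g−2).
MRS = (d−4)/(g−2).
Substitute d = 28: MRS = 24/(g − 2). Setting this equal to 12/7 gives g − 2 = 24/(12/7) = 14, so g = 16.

g = 16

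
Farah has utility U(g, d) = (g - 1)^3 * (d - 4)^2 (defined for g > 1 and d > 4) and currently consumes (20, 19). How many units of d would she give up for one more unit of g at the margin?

MRS = 45/38

MU_g = 3·(g−1)^2·(d−4)^2, MU_d = 2·(g−1)^3·(d−4).
MRS = (3/2)·(d−4)/(g−1).
At (20, 19): MRS = 45/38.
The indifference curve has slope −45/38 at this bundle.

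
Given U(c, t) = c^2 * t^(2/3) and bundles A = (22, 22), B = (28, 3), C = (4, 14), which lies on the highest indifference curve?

Bundle A

Evaluate utility at each bundle:
U(A) = 3800.089.
U(B) = 1630.786.
U(C) = 92.941.
Highest utility is A, so A ≻ B ≻ C.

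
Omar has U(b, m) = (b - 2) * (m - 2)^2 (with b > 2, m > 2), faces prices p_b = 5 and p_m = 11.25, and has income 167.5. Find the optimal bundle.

b* = 11, m* = 10

MU_b = (m−2)^2, MU_m = 2·(b−2)·(m−2).
MRS = (1/2)·(m−2)/(b−2).
Tangency: set MRS = p_b/p_m = 5/11.25 = 4/9.
So (1/2)·(m − 2)/(b − 2) = 4/9, i.e. (m − 2) = (8/9)·(b − 2).
Rewrite the budget in excess-of-subsistence terms: 5·(b − 2) + 11.25·(m − 2) = 167.5 − 5·2 − 11.25·2 = 135.
Substituting, 15·(b − 2) = 135, so b − 2 = 9 and b* = 11.
Then m − 2 = (8/9)·9 = 8, so m* = 10.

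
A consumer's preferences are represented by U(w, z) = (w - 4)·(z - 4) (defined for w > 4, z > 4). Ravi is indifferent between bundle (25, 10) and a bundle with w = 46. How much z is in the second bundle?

U(25, 10) = 126.
Set U(46, z) = 126 and solve.
With w = 46: (46 − 4) = 42, so (z − 4) = 126/42 = 3.
So z = 4 + 3 = 7.
Check: U(46, 7) = 126.

z = 7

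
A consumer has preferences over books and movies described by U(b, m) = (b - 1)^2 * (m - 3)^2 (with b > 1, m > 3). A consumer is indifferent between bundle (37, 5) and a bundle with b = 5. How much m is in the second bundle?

m = 21

U(37, 5) = 5184.
Set U(5, m) = 5184 and solve.
With b = 5: (5 − 1)^2 = 16, so (m − 3)^2 = 5184/16 = 324.
Taking the square root (with m > 3): m − 3 = 18, so m = 21.
Check: U(5, 21) = 5184.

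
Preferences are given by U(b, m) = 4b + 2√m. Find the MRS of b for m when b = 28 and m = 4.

MRS = 8

MU_b = 4, MU_m = 2/(2√m).
MRS = 4 ÷ (2/(2√m)).
At (28, 4): MRS = 8.
That is, one extra unit of b is worth 8 units of m at the margin.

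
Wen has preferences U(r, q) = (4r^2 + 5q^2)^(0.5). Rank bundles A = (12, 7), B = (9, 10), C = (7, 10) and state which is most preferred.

Bundle B

Evaluate utility at each bundle:
U(A) = 28.653.
U(B) = 28.705.
U(C) = 26.382.
Highest utility is B, so B ≻ A ≻ C.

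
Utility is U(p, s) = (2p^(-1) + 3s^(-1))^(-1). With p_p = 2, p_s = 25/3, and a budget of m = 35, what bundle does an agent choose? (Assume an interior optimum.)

For CES with ρ = -1, MRS = (2/3)·(s/p)^2.
Tangency: set MRS = p_p/p_s = 2/(25/3) = 6/25.
So (s/p)^2 = 9/25; taking the square root, s/p = 0.6, i.e. s = 0.6·p.
Substitute into the budget 2·p + (25/3)·s = 35: 7·p = 35, so p* = 5 and s* = 0.6·5 = 3.

p* = 5, s* = 3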